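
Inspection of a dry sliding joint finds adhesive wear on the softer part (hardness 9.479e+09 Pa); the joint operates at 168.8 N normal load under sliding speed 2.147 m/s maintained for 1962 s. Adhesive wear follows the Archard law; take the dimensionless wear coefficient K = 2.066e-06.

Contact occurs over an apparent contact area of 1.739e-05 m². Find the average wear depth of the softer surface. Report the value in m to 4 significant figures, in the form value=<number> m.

value=8.912e-06 m

All working math carries full precision — shown intermediates are rounded; one last rounding, at 4 significant figures.
Path length L = v·t = 2.147 m/s × 1962 s = 4212 m.
Expressed in SI base units: W = 168.8 N, H = 9.479e+09 Pa, K = 2.066e-06.
Apply Archard: V = K·W·L/H = 2.066e-06 · 168.8 · 4212 / 9.479e+09 = 1.550e-10 m³.
Mean depth h = V/A = 1.550e-10 / 1.739e-05 = 8.912e-06 m.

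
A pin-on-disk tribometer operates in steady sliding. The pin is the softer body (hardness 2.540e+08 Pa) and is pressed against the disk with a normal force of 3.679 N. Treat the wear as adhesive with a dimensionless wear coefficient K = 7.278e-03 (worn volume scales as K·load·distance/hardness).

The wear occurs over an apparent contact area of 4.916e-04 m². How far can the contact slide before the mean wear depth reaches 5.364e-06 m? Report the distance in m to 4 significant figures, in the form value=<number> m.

value=25.01 m

The algebra maintains exact precision; the intermediates appear rounded, and a single final rounding, at four significant figures.
SI base units throughout: W = 3.679 N, H = 2.540e+08 Pa, K = 7.278e-03.
Allowed volume V_lim = h_lim·A = 5.364e-06 · 4.916e-04 = 2.637e-09 m³.
So the life L = V_lim·H/(K·W) = 2.637e-09 · 2.540e+08 / (7.278e-03 · 3.679) = 25.01 m.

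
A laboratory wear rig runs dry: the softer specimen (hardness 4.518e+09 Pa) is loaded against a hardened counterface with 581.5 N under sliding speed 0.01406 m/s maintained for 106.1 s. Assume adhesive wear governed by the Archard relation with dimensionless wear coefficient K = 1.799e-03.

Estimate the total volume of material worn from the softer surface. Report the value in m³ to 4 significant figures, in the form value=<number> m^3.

value=3.454e-10 m^3

The algebra runs at exact precision, and intermediates are displayed rounded — rounded once at the end to four significant figures.
Path length L = v·t = 0.01406 m/s × 106.1 s = 1.492 m.
Expressed in SI base units: W = 581.5 N, H = 4.518e+09 Pa, K = 1.799e-03.
Volume removed: V = K·W·L/H = 1.799e-03 · 581.5 · 1.492 / 4.518e+09 = 3.454e-10 m³.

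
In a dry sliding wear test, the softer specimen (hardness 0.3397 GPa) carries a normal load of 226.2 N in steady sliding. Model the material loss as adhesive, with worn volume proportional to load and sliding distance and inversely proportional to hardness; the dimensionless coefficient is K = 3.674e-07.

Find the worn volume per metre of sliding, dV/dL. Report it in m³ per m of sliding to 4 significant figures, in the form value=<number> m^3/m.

Intermediates are displayed rounded; the algebra holds full precision. Rounded just once, at four significant digits.
Hardness H = 0.3397 GPa = 3.397e+08 Pa.
Collected in SI base units: W = 226.2 N, H = 3.397e+08 Pa, K = 3.674e-07.
Volumetric rate dV/dL = K·W/H, so: 3.674e-07 · 226.2 / 3.397e+08 = 2.446e-13 m³/m.

value=2.446e-13 m^3/m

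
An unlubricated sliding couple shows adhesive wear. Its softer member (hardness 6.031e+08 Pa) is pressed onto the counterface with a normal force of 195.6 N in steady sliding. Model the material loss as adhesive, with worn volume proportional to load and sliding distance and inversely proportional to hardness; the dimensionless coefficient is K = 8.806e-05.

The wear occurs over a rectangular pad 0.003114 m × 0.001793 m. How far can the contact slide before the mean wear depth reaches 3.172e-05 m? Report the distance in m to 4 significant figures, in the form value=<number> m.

All working math maintains full float precision, and the intermediates appear rounded. Rounded once at the end: 4 significant digits.
Convert: Contact area A = 0.003114 m × 0.001793 m = 5.583e-06 m².
As SI base values: W = 195.6 N, H = 6.031e+08 Pa, K = 8.806e-05.
At the depth limit, V_lim = h_lim·A = 3.172e-05 · 5.583e-06 = 1.771e-10 m³.
Life L = V_lim·H/(K·W) = 1.771e-10 · 6.031e+08 / (8.806e-05 · 195.6) = 6.201 m.

value=6.201 m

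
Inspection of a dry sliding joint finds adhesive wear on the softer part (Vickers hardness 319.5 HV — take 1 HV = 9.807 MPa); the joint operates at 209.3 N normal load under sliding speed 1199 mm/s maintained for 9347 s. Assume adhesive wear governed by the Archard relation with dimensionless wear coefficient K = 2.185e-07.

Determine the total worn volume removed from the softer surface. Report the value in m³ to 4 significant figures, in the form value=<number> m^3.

Intermediates appear rounded — the algebra maintains full float precision, and rounded once at the end, at 4 significant digits.
Convert: Sliding speed v = 1199 mm/s = 1.199 m/s. Path length L = v·t = 1.199 m/s × 9347 s = 1.121e+04 m.
Convert: Hardness H = 319.5 HV × 9.807 MPa/HV = 3133 MPa = 3.133e+09 Pa.
In SI base units, W = 209.3 N, H = 3.133e+09 Pa, K = 2.185e-07.
The Archard volume V = K·W·L/H = 2.185e-07 · 209.3 · 1.121e+04 / 3.133e+09 = 1.636e-10 m³.

value=1.636e-10 m^3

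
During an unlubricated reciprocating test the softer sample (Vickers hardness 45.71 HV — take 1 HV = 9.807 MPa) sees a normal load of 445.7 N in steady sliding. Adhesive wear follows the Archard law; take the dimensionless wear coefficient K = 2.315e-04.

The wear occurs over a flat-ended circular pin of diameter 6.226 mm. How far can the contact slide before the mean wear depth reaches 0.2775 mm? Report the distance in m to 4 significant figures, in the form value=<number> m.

value=36.70 m

The intermediates are displayed rounded — every step maintains full float precision, and one final rounding, at four significant figures.
Hardness H = 45.71 HV × 9.807 MPa/HV = 448.3 MPa = 4.483e+08 Pa.
Pin diameter d = 6.226 mm = 0.006226 m. Contact area A = π·d²/4 = π·(0.006226 m)²/4 = 3.044e-05 m².
Depth limit h_lim = 0.2775 mm = 2.775e-04 m.
Expressed in SI base units: W = 445.7 N, H = 4.483e+08 Pa, K = 2.315e-04.
Limit volume V_lim = h_lim·A = 2.775e-04 · 3.044e-05 = 8.448e-09 m³.
Inverting, life L = V_lim·H/(K·W) = 8.448e-09 · 4.483e+08 / (2.315e-04 · 445.7) = 36.70 m.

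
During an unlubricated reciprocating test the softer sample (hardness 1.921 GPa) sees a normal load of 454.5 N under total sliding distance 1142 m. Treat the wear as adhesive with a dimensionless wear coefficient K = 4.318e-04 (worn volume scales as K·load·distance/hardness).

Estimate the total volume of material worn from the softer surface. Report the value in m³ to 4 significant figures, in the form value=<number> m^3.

The intermediates are printed rounded; the computation holds exact precision, and a lone final rounding, at four significant digits.
Hardness H = 1.921 GPa = 1.921e+09 Pa.
In SI base units: W = 454.5 N, H = 1.921e+09 Pa, K = 4.318e-04.
Apply Archard: V = K·W·L/H = 4.318e-04 · 454.5 · 1142 / 1.921e+09 = 1.167e-07 m³.

value=1.167e-07 m^3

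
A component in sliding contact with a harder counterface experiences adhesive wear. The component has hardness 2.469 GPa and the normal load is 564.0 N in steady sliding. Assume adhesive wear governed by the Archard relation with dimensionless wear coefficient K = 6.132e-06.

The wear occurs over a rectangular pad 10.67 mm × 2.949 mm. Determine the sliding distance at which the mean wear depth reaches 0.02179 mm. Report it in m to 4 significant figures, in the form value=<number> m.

value=489.5 m

All working math maintains full float precision, and the intermediates are displayed rounded — rounded just once to 4 significant digits.
Convert: Hardness H = 2.469 GPa = 2.469e+09 Pa.
Convert: Pad sides 10.67 mm × 2.949 mm = 0.01067 m × 0.002949 m. Contact area A = 0.01067 m × 0.002949 m = 3.147e-05 m².
Convert: Depth limit h_lim = 0.02179 mm = 2.179e-05 m.
In SI base units, W = 564.0 N, H = 2.469e+09 Pa, K = 6.132e-06.
Allowed volume V_lim = h_lim·A = 2.179e-05 · 3.147e-05 = 6.856e-10 m³.
Sliding life L = V_lim·H/(K·W) = 6.856e-10 · 2.469e+09 / (6.132e-06 · 564.0) = 489.5 m.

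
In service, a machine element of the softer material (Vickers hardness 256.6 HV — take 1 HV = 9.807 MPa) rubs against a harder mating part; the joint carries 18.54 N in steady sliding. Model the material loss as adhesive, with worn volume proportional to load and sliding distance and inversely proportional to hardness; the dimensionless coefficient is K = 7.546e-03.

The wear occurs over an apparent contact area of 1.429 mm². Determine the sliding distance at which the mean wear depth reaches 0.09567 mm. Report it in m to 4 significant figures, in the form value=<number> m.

The algebra maintains full precision. Intermediates are shown rounded; rounded just once: 4 significant digits.
Convert: Hardness H = 256.6 HV × 9.807 MPa/HV = 2516 MPa = 2.516e+09 Pa.
Convert: Contact area A = 1.429 mm² = 1.429e-06 m².
Convert: Depth limit h_lim = 0.09567 mm = 9.567e-05 m.
Working in SI base units: W = 18.54 N, H = 2.516e+09 Pa, K = 7.546e-03.
At the depth limit, V_lim = h_lim·A = 9.567e-05 · 1.429e-06 = 1.367e-10 m³.
Thus life L = V_lim·H/(K·W) = 1.367e-10 · 2.516e+09 / (7.546e-03 · 18.54) = 2.459 m.

value=2.459 m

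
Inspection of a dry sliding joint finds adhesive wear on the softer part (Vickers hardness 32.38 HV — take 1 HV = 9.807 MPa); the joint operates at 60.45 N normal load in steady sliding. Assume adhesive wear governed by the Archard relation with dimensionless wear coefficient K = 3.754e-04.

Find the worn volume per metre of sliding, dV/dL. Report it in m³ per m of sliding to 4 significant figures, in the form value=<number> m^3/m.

All arithmetic keeps full precision. Intermediate values are shown rounded, and a single final rounding, at four significant figures.
Convert: Hardness H = 32.38 HV × 9.807 MPa/HV = 317.6 MPa = 3.176e+08 Pa.
As SI base values: W = 60.45 N, H = 3.176e+08 Pa, K = 3.754e-04.
Volumetric rate dV/dL = K·W/H, per unit distance: 3.754e-04 · 60.45 / 3.176e+08 = 7.146e-11 m³/m.

value=7.146e-11 m^3/m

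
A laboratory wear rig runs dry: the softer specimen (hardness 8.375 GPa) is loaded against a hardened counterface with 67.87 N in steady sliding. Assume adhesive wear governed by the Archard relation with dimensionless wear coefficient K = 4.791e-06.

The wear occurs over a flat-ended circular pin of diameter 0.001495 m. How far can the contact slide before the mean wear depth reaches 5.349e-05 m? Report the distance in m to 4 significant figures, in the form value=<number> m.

value=2418 m

Intermediates are displayed rounded — each operation runs at full float precision; rounded once at the end: four significant digits.
Convert: Hardness H = 8.375 GPa = 8.375e+09 Pa.
Convert: Contact area A = π·d²/4 = π·(0.001495 m)²/4 = 1.755e-06 m².
Expressed in SI base units: W = 67.87 N, H = 8.375e+09 Pa, K = 4.791e-06.
Wearable volume V_lim = h_lim·A = 5.349e-05 · 1.755e-06 = 9.390e-11 m³.
Sliding life L = V_lim·H/(K·W) = 9.390e-11 · 8.375e+09 / (4.791e-06 · 67.87) = 2418 m.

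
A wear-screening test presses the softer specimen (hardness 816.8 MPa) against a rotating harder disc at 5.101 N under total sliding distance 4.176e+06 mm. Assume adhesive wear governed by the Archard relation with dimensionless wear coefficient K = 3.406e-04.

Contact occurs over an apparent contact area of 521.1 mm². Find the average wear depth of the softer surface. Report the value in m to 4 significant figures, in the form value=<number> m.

The algebra carries full precision — displayed values are rounded, and rounded once at the end to four significant figures.
Convert: Distance L = 4.176e+06 mm = 4176 m.
Convert: Hardness H = 816.8 MPa = 8.168e+08 Pa.
Convert: Contact area A = 521.1 mm² = 5.211e-04 m².
In SI base units: W = 5.101 N, H = 8.168e+08 Pa, K = 3.406e-04.
The Archard volume V = K·W·L/H = 3.406e-04 · 5.101 · 4176 / 8.168e+08 = 8.883e-09 m³.
Mean depth h = V/A = 8.883e-09 / 5.211e-04 = 1.705e-05 m.

value=1.705e-05 m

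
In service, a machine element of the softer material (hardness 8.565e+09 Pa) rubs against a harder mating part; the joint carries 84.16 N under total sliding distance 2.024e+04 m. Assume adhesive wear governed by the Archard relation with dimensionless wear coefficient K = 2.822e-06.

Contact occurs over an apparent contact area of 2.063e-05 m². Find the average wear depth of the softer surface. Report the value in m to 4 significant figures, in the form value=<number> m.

Intermediate values are printed rounded, and every step runs at exact precision, and one final rounding to four significant digits.
In SI base units: W = 84.16 N, H = 8.565e+09 Pa, K = 2.822e-06.
Volume removed: V = K·W·L/H = 2.822e-06 · 84.16 · 2.024e+04 / 8.565e+09 = 5.612e-10 m³.
Average depth h = V/A = 5.612e-10 / 2.063e-05 = 2.720e-05 m.

value=2.720e-05 m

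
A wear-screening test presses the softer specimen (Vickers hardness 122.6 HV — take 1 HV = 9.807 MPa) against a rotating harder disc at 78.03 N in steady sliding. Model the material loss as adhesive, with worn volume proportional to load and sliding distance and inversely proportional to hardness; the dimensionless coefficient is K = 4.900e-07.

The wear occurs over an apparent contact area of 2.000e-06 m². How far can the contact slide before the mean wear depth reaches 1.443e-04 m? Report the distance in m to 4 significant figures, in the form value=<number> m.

value=9075 m

Intermediates are displayed rounded, and all arithmetic holds full precision. Rounded once at the end, at 4 significant figures.
Convert: Hardness H = 122.6 HV × 9.807 MPa/HV = 1202 MPa = 1.202e+09 Pa.
Expressed in SI base units: W = 78.03 N, H = 1.202e+09 Pa, K = 4.900e-07.
Limit volume V_lim = h_lim·A = 1.443e-04 · 2.000e-06 = 2.886e-10 m³.
Life L = V_lim·H/(K·W) = 2.886e-10 · 1.202e+09 / (4.900e-07 · 78.03) = 9075 m.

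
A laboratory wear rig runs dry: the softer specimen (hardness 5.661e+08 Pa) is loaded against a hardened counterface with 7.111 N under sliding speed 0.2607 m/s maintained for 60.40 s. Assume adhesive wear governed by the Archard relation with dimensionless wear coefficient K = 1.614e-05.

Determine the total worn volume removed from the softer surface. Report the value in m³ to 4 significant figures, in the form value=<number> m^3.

value=3.192e-12 m^3

Shown intermediates are rounded — the algebra holds full float precision; one last rounding to four significant figures.
Convert: The distance L = v·t = 0.2607 m/s × 60.40 s = 15.75 m.
In SI base units: W = 7.111 N, H = 5.661e+08 Pa, K = 1.614e-05.
Volume removed: V = K·W·L/H = 1.614e-05 · 7.111 · 15.75 / 5.661e+08 = 3.192e-12 m³.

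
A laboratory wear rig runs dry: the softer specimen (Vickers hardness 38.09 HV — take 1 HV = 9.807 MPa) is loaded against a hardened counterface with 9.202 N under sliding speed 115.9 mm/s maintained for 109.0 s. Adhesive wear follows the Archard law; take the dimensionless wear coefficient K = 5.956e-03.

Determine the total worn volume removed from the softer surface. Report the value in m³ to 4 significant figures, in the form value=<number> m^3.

Intermediate values are shown rounded. All arithmetic carries full float precision. Rounded just once: 4 significant digits.
Sliding speed v = 115.9 mm/s = 0.1159 m/s. Distance L = v·t = 0.1159 m/s × 109.0 s = 12.63 m.
Hardness H = 38.09 HV × 9.807 MPa/HV = 373.5 MPa = 3.735e+08 Pa.
In SI base units: W = 9.202 N, H = 3.735e+08 Pa, K = 5.956e-03.
By Archard's law, V = K·W·L/H = 5.956e-03 · 9.202 · 12.63 / 3.735e+08 = 1.854e-09 m³.

value=1.854e-09 m^3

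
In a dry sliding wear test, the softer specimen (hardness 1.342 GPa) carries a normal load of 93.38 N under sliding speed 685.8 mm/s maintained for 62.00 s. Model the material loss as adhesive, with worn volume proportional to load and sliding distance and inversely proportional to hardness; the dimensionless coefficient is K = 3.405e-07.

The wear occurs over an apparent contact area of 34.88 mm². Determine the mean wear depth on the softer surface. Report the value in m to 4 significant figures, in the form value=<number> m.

value=2.888e-08 m

All working math keeps exact precision. The intermediates are shown rounded, and a lone final rounding to 4 significant digits.
Sliding speed v = 685.8 mm/s = 0.6858 m/s. Total distance L = v·t = 0.6858 m/s × 62.00 s = 42.52 m.
Hardness H = 1.342 GPa = 1.342e+09 Pa.
Contact area A = 34.88 mm² = 3.488e-05 m².
Expressed in SI base units: W = 93.38 N, H = 1.342e+09 Pa, K = 3.405e-07.
Volume removed: V = K·W·L/H = 3.405e-07 · 93.38 · 42.52 / 1.342e+09 = 1.007e-12 m³.
Average depth h = V/A = 1.007e-12 / 3.488e-05 = 2.888e-08 m.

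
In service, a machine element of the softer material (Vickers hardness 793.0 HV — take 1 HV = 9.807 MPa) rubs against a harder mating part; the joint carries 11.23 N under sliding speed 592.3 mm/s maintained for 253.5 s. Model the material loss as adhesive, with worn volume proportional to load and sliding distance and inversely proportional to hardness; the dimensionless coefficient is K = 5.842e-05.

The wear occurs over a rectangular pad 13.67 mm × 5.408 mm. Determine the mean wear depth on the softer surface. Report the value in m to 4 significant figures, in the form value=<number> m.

Quoted intermediates are rounded, and every step carries exact precision; one final rounding to four significant digits.
Convert: Sliding speed v = 592.3 mm/s = 0.5923 m/s. Distance covered L = v·t = 0.5923 m/s × 253.5 s = 150.1 m.
Convert: Hardness H = 793.0 HV × 9.807 MPa/HV = 7777 MPa = 7.777e+09 Pa.
Convert: Pad sides 13.67 mm × 5.408 mm = 0.01367 m × 0.005408 m. Contact area A = 0.01367 m × 0.005408 m = 7.393e-05 m².
Restated in SI base units: W = 11.23 N, H = 7.777e+09 Pa, K = 5.842e-05.
The Archard volume V = K·W·L/H = 5.842e-05 · 11.23 · 150.1 / 7.777e+09 = 1.267e-11 m³.
Wear depth h = V/A = 1.267e-11 / 7.393e-05 = 1.713e-07 m.

value=1.713e-07 m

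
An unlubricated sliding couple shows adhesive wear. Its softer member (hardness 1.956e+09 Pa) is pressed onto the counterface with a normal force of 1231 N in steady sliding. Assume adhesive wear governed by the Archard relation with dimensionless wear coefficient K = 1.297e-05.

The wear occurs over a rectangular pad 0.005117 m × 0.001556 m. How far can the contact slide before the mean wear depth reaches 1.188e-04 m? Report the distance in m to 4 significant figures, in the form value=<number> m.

The intermediates are displayed rounded — the computation runs at exact precision — rounded once at the end, at 4 significant digits.
Convert: Contact area A = 0.005117 m × 0.001556 m = 7.962e-06 m².
In SI base units: W = 1231 N, H = 1.956e+09 Pa, K = 1.297e-05.
Volume at the limit: V_lim = h_lim·A = 1.188e-04 · 7.962e-06 = 9.459e-10 m³.
Sliding life L = V_lim·H/(K·W) = 9.459e-10 · 1.956e+09 / (1.297e-05 · 1231) = 115.9 m.

value=115.9 m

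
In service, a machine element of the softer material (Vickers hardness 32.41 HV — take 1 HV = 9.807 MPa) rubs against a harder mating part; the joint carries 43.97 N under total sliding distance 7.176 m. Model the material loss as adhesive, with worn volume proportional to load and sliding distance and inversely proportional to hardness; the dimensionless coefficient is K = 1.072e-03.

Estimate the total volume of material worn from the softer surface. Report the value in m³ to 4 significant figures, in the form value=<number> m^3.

value=1.064e-09 m^3

The intermediates are displayed rounded; the computation maintains full float precision — a single final rounding to four significant digits.
Convert: Hardness H = 32.41 HV × 9.807 MPa/HV = 317.8 MPa = 3.178e+08 Pa.
In SI base units, W = 43.97 N, H = 3.178e+08 Pa, K = 1.072e-03.
Apply Archard: V = K·W·L/H = 1.072e-03 · 43.97 · 7.176 / 3.178e+08 = 1.064e-09 m³.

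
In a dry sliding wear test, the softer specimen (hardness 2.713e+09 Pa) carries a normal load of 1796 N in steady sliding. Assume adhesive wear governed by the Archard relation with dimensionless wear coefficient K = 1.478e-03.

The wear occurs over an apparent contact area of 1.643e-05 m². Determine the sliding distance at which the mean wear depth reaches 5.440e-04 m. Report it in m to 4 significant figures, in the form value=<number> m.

All working math holds full float precision, and intermediates appear rounded. Rounded once at the end to four significant digits.
Working in SI base units: W = 1796 N, H = 2.713e+09 Pa, K = 1.478e-03.
Limit volume V_lim = h_lim·A = 5.440e-04 · 1.643e-05 = 8.938e-09 m³.
Inverting, life L = V_lim·H/(K·W) = 8.938e-09 · 2.713e+09 / (1.478e-03 · 1796) = 9.135 m.

value=9.135 m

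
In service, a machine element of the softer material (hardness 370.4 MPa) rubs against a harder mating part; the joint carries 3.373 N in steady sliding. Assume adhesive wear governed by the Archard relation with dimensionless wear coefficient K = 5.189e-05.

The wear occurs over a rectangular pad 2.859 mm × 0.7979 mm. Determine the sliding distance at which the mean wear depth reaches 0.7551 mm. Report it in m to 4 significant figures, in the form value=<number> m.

The intermediates appear rounded, and the computation keeps exact precision — rounded once at the end: 4 significant digits.
Convert: Hardness H = 370.4 MPa = 3.704e+08 Pa.
Convert: Pad sides 2.859 mm × 0.7979 mm = 2.859e-03 m × 7.979e-04 m. Contact area A = 2.859e-03 m × 7.979e-04 m = 2.281e-06 m².
Convert: Depth limit h_lim = 0.7551 mm = 7.551e-04 m.
SI base units throughout: W = 3.373 N, H = 3.704e+08 Pa, K = 5.189e-05.
At the depth limit, V_lim = h_lim·A = 7.551e-04 · 2.281e-06 = 1.723e-09 m³.
So the life L = V_lim·H/(K·W) = 1.723e-09 · 3.704e+08 / (5.189e-05 · 3.373) = 3645 m.

value=3645 m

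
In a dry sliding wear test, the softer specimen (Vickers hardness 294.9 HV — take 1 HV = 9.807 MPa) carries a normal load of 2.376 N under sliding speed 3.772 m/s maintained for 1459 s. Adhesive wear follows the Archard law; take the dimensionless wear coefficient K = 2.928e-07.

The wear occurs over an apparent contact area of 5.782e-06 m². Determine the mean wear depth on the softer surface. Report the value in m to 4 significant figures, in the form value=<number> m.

value=2.290e-07 m

The intermediates are shown rounded, and each operation holds exact precision; rounded once at the end: 4 significant digits.
Convert: Path length L = v·t = 3.772 m/s × 1459 s = 5503 m.
Convert: Hardness H = 294.9 HV × 9.807 MPa/HV = 2892 MPa = 2.892e+09 Pa.
In SI base units, W = 2.376 N, H = 2.892e+09 Pa, K = 2.928e-07.
Volume removed: V = K·W·L/H = 2.928e-07 · 2.376 · 5503 / 2.892e+09 = 1.324e-12 m³.
Depth of wear h = V/A = 1.324e-12 / 5.782e-06 = 2.290e-07 m.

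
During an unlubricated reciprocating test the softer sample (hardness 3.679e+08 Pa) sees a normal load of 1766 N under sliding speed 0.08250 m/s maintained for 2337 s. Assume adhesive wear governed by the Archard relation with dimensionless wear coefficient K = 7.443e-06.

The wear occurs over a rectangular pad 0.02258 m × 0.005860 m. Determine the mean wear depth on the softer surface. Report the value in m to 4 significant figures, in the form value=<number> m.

value=5.206e-05 m

The intermediates appear rounded. Every step keeps exact precision — a single final rounding, at four significant figures.
Convert: Total distance L = v·t = 0.08250 m/s × 2337 s = 192.8 m.
Convert: Contact area A = 0.02258 m × 0.005860 m = 1.323e-04 m².
In SI base units, W = 1766 N, H = 3.679e+08 Pa, K = 7.443e-06.
Archard relation: V = K·W·L/H = 7.443e-06 · 1766 · 192.8 / 3.679e+08 = 6.888e-09 m³.
Mean depth h = V/A = 6.888e-09 / 1.323e-04 = 5.206e-05 m.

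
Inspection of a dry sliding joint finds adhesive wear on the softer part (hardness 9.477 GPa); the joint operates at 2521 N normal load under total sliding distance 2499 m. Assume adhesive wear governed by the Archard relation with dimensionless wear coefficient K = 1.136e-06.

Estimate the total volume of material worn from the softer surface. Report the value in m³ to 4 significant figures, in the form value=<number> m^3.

value=7.552e-10 m^3

The computation maintains full float precision. Printed values are rounded. Rounded just once: four significant digits.
Hardness H = 9.477 GPa = 9.477e+09 Pa.
Expressed in SI base units: W = 2521 N, H = 9.477e+09 Pa, K = 1.136e-06.
By Archard's law, V = K·W·L/H = 1.136e-06 · 2521 · 2499 / 9.477e+09 = 7.552e-10 m³.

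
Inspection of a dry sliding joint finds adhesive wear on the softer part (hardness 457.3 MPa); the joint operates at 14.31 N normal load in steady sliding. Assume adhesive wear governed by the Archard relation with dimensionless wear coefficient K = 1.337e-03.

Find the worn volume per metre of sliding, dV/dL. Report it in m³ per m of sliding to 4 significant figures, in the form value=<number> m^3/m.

value=4.184e-11 m^3/m

Every step holds full float precision; intermediates appear rounded. Rounded just once: 4 significant digits.
Hardness H = 457.3 MPa = 4.573e+08 Pa.
Restated in SI base units: W = 14.31 N, H = 4.573e+08 Pa, K = 1.337e-03.
Wear rate dV/dL = K·W/H, per unit distance: 1.337e-03 · 14.31 / 4.573e+08 = 4.184e-11 m³/m.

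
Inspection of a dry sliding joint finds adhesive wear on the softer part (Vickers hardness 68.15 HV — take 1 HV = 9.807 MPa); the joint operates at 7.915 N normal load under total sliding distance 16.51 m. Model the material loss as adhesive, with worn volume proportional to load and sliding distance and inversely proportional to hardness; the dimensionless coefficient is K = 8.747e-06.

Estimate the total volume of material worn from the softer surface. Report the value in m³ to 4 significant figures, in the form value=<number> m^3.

value=1.710e-12 m^3

The intermediates are shown rounded — all working math holds full precision; a lone final rounding to four significant digits.
Hardness H = 68.15 HV × 9.807 MPa/HV = 668.3 MPa = 6.683e+08 Pa.
Expressed in SI base units: W = 7.915 N, H = 6.683e+08 Pa, K = 8.747e-06.
Archard volume V = K·W·L/H = 8.747e-06 · 7.915 · 16.51 / 6.683e+08 = 1.710e-12 m³.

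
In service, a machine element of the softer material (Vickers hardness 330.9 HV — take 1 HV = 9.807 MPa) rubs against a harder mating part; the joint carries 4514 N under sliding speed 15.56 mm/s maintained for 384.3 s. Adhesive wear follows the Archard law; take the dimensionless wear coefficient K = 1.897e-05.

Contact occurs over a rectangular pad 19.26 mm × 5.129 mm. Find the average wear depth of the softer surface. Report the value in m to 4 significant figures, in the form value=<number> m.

value=1.597e-06 m

The intermediates are printed rounded — every step keeps exact precision, and a single final rounding: 4 significant figures.
Convert: Sliding speed v = 15.56 mm/s = 0.01556 m/s. Distance L = v·t = 0.01556 m/s × 384.3 s = 5.980 m.
Convert: Hardness H = 330.9 HV × 9.807 MPa/HV = 3245 MPa = 3.245e+09 Pa.
Convert: Pad sides 19.26 mm × 5.129 mm = 0.01926 m × 0.005129 m. Contact area A = 0.01926 m × 0.005129 m = 9.878e-05 m².
In SI base units, W = 4514 N, H = 3.245e+09 Pa, K = 1.897e-05.
By Archard's law, V = K·W·L/H = 1.897e-05 · 4514 · 5.980 / 3.245e+09 = 1.578e-10 m³.
Wear depth h = V/A = 1.578e-10 / 9.878e-05 = 1.597e-06 m.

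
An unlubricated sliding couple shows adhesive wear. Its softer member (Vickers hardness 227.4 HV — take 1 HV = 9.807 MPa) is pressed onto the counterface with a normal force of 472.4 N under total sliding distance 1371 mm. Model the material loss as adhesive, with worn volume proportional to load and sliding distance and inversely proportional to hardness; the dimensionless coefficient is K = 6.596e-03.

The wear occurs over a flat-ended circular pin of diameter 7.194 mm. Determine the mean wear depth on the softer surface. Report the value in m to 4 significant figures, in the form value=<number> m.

value=4.713e-05 m

Intermediate values are shown rounded. All arithmetic maintains exact precision, and one final rounding, at 4 significant figures.
Path length L = 1371 mm = 1.371 m.
Hardness H = 227.4 HV × 9.807 MPa/HV = 2230 MPa = 2.230e+09 Pa.
Pin diameter d = 7.194 mm = 0.007194 m. Contact area A = π·d²/4 = π·(0.007194 m)²/4 = 4.065e-05 m².
In SI base units, W = 472.4 N, H = 2.230e+09 Pa, K = 6.596e-03.
Archard volume V = K·W·L/H = 6.596e-03 · 472.4 · 1.371 / 2.230e+09 = 1.916e-09 m³.
Average depth h = V/A = 1.916e-09 / 4.065e-05 = 4.713e-05 m.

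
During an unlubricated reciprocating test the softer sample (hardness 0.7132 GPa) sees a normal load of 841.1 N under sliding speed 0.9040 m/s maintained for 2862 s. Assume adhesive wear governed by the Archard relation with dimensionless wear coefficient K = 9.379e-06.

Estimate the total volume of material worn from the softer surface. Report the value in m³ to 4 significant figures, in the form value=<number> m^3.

value=2.862e-08 m^3

Intermediate values appear rounded — the computation keeps full float precision — rounded just once: four significant figures.
Convert: The distance L = v·t = 0.9040 m/s × 2862 s = 2587 m.
Convert: Hardness H = 0.7132 GPa = 7.132e+08 Pa.
Working in SI base units: W = 841.1 N, H = 7.132e+08 Pa, K = 9.379e-06.
Archard relation: V = K·W·L/H = 9.379e-06 · 841.1 · 2587 / 7.132e+08 = 2.862e-08 m³.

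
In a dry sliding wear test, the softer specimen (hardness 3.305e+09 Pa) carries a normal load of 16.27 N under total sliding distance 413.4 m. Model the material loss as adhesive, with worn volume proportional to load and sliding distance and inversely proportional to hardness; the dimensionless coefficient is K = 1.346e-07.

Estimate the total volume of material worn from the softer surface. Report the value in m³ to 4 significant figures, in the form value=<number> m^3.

The computation holds full float precision; intermediate values are printed rounded. Rounded once at the end to 4 significant figures.
In SI base units, W = 16.27 N, H = 3.305e+09 Pa, K = 1.346e-07.
Archard volume V = K·W·L/H = 1.346e-07 · 16.27 · 413.4 / 3.305e+09 = 2.739e-13 m³.

value=2.739e-13 m^3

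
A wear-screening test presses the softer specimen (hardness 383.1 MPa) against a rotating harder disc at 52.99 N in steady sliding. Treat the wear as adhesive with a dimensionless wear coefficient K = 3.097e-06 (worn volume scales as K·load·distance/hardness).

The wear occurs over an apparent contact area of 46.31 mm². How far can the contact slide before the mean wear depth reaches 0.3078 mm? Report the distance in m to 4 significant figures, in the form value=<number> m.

value=3.328e+04 m

The computation holds full float precision; intermediate values are shown rounded; rounded just once: 4 significant figures.
Hardness H = 383.1 MPa = 3.831e+08 Pa.
Contact area A = 46.31 mm² = 4.631e-05 m².
Depth limit h_lim = 0.3078 mm = 3.078e-04 m.
Collected in SI base units: W = 52.99 N, H = 3.831e+08 Pa, K = 3.097e-06.
Wearable volume V_lim = h_lim·A = 3.078e-04 · 4.631e-05 = 1.425e-08 m³.
Inverting, life L = V_lim·H/(K·W) = 1.425e-08 · 3.831e+08 / (3.097e-06 · 52.99) = 3.328e+04 m.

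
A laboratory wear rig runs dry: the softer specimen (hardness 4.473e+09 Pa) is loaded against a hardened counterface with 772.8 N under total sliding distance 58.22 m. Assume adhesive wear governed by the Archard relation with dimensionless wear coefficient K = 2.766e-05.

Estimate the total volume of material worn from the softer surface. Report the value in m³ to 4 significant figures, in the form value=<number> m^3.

value=2.782e-10 m^3

Intermediate values appear rounded — the computation holds full float precision — rounded once at the end to 4 significant figures.
Restated in SI base units: W = 772.8 N, H = 4.473e+09 Pa, K = 2.766e-05.
Archard relation: V = K·W·L/H = 2.766e-05 · 772.8 · 58.22 / 4.473e+09 = 2.782e-10 m³.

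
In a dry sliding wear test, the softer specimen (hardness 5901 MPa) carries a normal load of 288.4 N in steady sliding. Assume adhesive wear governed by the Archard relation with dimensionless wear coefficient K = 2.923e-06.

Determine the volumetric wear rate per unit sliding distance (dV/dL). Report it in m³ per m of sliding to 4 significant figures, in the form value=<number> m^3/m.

value=1.429e-13 m^3/m

Shown intermediates are rounded, and all working math keeps full precision; rounded once at the end: four significant digits.
Hardness H = 5901 MPa = 5.901e+09 Pa.
Expressed in SI base units: W = 288.4 N, H = 5.901e+09 Pa, K = 2.923e-06.
Rate of wear dV/dL = K·W/H, so: 2.923e-06 · 288.4 / 5.901e+09 = 1.429e-13 m³/m.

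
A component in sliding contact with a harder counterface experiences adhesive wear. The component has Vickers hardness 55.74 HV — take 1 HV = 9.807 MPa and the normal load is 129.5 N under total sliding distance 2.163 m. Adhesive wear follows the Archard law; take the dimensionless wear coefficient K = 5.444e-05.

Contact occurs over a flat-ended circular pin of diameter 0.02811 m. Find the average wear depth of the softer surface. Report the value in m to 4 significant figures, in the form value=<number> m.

value=4.495e-08 m

The intermediates appear rounded; every step keeps full float precision. Rounded once at the end: 4 significant figures.
Hardness H = 55.74 HV × 9.807 MPa/HV = 546.6 MPa = 5.466e+08 Pa.
Contact area A = π·d²/4 = π·(0.02811 m)²/4 = 6.206e-04 m².
As SI base values: W = 129.5 N, H = 5.466e+08 Pa, K = 5.444e-05.
Worn volume V = K·W·L/H = 5.444e-05 · 129.5 · 2.163 / 5.466e+08 = 2.790e-11 m³.
Average depth h = V/A = 2.790e-11 / 6.206e-04 = 4.495e-08 m.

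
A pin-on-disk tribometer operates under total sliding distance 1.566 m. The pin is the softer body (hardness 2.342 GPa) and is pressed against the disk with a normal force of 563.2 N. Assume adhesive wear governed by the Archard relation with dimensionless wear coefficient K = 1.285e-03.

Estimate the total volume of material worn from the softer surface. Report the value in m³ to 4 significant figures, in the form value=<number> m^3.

value=4.839e-10 m^3

Displayed values are rounded, and every step keeps full precision. Rounded just once: 4 significant digits.
Hardness H = 2.342 GPa = 2.342e+09 Pa.
In SI base units, W = 563.2 N, H = 2.342e+09 Pa, K = 1.285e-03.
Volume removed: V = K·W·L/H = 1.285e-03 · 563.2 · 1.566 / 2.342e+09 = 4.839e-10 m³.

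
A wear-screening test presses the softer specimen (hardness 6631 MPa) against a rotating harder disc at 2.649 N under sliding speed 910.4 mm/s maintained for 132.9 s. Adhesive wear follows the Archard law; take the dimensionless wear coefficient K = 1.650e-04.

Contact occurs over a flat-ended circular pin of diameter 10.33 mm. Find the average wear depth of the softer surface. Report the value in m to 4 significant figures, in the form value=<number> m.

The intermediates are printed rounded, and the computation keeps full precision; one last rounding to four significant digits.
Convert: Sliding speed v = 910.4 mm/s = 0.9104 m/s. The distance L = v·t = 0.9104 m/s × 132.9 s = 121.0 m.
Convert: Hardness H = 6631 MPa = 6.631e+09 Pa.
Convert: Pin diameter d = 10.33 mm = 0.01033 m. Contact area A = π·d²/4 = π·(0.01033 m)²/4 = 8.381e-05 m².
Collected in SI base units: W = 2.649 N, H = 6.631e+09 Pa, K = 1.650e-04.
Archard volume V = K·W·L/H = 1.650e-04 · 2.649 · 121.0 / 6.631e+09 = 7.975e-12 m³.
Wear depth h = V/A = 7.975e-12 / 8.381e-05 = 9.516e-08 m.

value=9.516e-08 m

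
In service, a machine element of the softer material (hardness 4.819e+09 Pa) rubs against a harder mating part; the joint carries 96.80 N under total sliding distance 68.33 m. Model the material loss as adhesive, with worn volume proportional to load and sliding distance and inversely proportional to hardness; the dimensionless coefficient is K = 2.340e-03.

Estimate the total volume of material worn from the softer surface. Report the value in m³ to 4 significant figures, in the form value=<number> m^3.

value=3.212e-09 m^3

The intermediates are printed rounded; each operation holds exact precision; one last rounding, at 4 significant figures.
Restated in SI base units: W = 96.80 N, H = 4.819e+09 Pa, K = 2.340e-03.
By Archard's law, V = K·W·L/H = 2.340e-03 · 96.80 · 68.33 / 4.819e+09 = 3.212e-09 m³.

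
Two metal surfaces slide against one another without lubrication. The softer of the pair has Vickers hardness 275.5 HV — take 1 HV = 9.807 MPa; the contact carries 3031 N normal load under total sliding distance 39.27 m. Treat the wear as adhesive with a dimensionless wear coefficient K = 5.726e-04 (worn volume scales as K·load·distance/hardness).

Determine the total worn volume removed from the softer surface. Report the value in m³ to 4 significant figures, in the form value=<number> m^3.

value=2.523e-08 m^3

Every step keeps full precision. Displayed values are rounded — one final rounding to four significant digits.
Hardness H = 275.5 HV × 9.807 MPa/HV = 2702 MPa = 2.702e+09 Pa.
Working in SI base units: W = 3031 N, H = 2.702e+09 Pa, K = 5.726e-04.
Wear volume V = K·W·L/H = 5.726e-04 · 3031 · 39.27 / 2.702e+09 = 2.523e-08 m³.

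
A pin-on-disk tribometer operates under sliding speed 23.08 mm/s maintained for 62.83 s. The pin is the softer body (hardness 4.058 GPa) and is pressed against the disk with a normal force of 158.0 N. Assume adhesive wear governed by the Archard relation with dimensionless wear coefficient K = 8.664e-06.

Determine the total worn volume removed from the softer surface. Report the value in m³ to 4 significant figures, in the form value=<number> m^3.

Intermediates are printed rounded. The computation keeps full float precision; a single final rounding: four significant digits.
Sliding speed v = 23.08 mm/s = 0.02308 m/s. Sliding distance L = v·t = 0.02308 m/s × 62.83 s = 1.450 m.
Hardness H = 4.058 GPa = 4.058e+09 Pa.
In SI base units, W = 158.0 N, H = 4.058e+09 Pa, K = 8.664e-06.
Archard volume V = K·W·L/H = 8.664e-06 · 158.0 · 1.450 / 4.058e+09 = 4.892e-13 m³.

value=4.892e-13 m^3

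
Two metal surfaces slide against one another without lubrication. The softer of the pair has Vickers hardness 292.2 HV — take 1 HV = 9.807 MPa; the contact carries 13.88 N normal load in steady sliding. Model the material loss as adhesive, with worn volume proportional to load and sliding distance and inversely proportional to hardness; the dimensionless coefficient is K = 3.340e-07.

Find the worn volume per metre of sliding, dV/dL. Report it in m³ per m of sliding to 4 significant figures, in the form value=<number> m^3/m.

The computation keeps exact precision; intermediates are printed rounded; rounded just once to 4 significant figures.
Convert: Hardness H = 292.2 HV × 9.807 MPa/HV = 2866 MPa = 2.866e+09 Pa.
In SI base units, W = 13.88 N, H = 2.866e+09 Pa, K = 3.340e-07.
Wear rate dV/dL = K·W/H, so: 3.340e-07 · 13.88 / 2.866e+09 = 1.618e-15 m³/m.

value=1.618e-15 m^3/m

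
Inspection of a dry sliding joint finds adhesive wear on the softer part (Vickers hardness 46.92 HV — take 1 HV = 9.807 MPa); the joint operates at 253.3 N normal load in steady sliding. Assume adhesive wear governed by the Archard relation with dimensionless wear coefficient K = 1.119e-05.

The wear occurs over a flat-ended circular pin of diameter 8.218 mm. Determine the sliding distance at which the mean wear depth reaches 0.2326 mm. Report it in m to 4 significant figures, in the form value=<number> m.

The intermediates are printed rounded. The algebra holds full float precision; rounded once at the end, at four significant digits.
Convert: Hardness H = 46.92 HV × 9.807 MPa/HV = 460.1 MPa = 4.601e+08 Pa.
Convert: Pin diameter d = 8.218 mm = 0.008218 m. Contact area A = π·d²/4 = π·(0.008218 m)²/4 = 5.304e-05 m².
Convert: Depth limit h_lim = 0.2326 mm = 2.326e-04 m.
SI base units throughout: W = 253.3 N, H = 4.601e+08 Pa, K = 1.119e-05.
Wearable volume V_lim = h_lim·A = 2.326e-04 · 5.304e-05 = 1.234e-08 m³.
So the life L = V_lim·H/(K·W) = 1.234e-08 · 4.601e+08 / (1.119e-05 · 253.3) = 2003 m.

value=2003 m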